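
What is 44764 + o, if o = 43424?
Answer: 88188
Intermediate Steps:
44764 + o = 44764 + 43424 = 88188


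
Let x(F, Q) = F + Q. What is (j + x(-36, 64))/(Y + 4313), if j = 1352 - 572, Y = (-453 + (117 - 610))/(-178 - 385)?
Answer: 454904/2429165 ≈ 0.18727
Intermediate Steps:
Y = 946/563 (Y = (-453 - 493)/(-563) = -946*(-1/563) = 946/563 ≈ 1.6803)
j = 780
(j + x(-36, 64))/(Y + 4313) = (780 + (-36 + 64))/(946/563 + 4313) = (780 + 28)/(2429165/563) = 808*(563/2429165) = 454904/2429165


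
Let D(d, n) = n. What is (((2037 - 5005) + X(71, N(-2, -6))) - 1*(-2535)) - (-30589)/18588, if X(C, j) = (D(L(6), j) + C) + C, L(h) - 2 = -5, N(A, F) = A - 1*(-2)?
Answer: -5378519/18588 ≈ -289.35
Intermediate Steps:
N(A, F) = 2 + A (N(A, F) = A + 2 = 2 + A)
L(h) = -3 (L(h) = 2 - 5 = -3)
X(C, j) = j + 2*C (X(C, j) = (j + C) + C = (C + j) + C = j + 2*C)
(((2037 - 5005) + X(71, N(-2, -6))) - 1*(-2535)) - (-30589)/18588 = (((2037 - 5005) + ((2 - 2) + 2*71)) - 1*(-2535)) - (-30589)/18588 = ((-2968 + (0 + 142)) + 2535) - (-30589)/18588 = ((-2968 + 142) + 2535) - 1*(-30589/18588) = (-2826 + 2535) + 30589/18588 = -291 + 30589/18588 = -5378519/18588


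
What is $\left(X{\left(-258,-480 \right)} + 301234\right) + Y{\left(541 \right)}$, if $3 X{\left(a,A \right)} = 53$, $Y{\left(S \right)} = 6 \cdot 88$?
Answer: $\frac{905339}{3} \approx 3.0178 \cdot 10^{5}$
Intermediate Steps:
$Y{\left(S \right)} = 528$
$X{\left(a,A \right)} = \frac{53}{3}$ ($X{\left(a,A \right)} = \frac{1}{3} \cdot 53 = \frac{53}{3}$)
$\left(X{\left(-258,-480 \right)} + 301234\right) + Y{\left(541 \right)} = \left(\frac{53}{3} + 301234\right) + 528 = \frac{903755}{3} + 528 = \frac{905339}{3}$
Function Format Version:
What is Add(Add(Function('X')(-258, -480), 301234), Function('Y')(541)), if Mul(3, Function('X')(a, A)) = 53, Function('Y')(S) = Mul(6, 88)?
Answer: Rational(905339, 3) ≈ 3.0178e+5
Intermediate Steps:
Function('Y')(S) = 528
Function('X')(a, A) = Rational(53, 3) (Function('X')(a, A) = Mul(Rational(1, 3), 53) = Rational(53, 3))
Add(Add(Function('X')(-258, -480), 301234), Function('Y')(541)) = Add(Add(Rational(53, 3), 301234), 528) = Add(Rational(903755, 3), 528) = Rational(905339, 3)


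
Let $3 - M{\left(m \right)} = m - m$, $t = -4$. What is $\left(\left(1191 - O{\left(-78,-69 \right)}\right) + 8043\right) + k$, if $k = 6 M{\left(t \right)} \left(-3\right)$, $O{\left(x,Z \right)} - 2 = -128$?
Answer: $9306$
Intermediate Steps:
$O{\left(x,Z \right)} = -126$ ($O{\left(x,Z \right)} = 2 - 128 = -126$)
$M{\left(m \right)} = 3$ ($M{\left(m \right)} = 3 - \left(m - m\right) = 3 - 0 = 3 + 0 = 3$)
$k = -54$ ($k = 6 \cdot 3 \left(-3\right) = 18 \left(-3\right) = -54$)
$\left(\left(1191 - O{\left(-78,-69 \right)}\right) + 8043\right) + k = \left(\left(1191 - -126\right) + 8043\right) - 54 = \left(\left(1191 + 126\right) + 8043\right) - 54 = \left(1317 + 8043\right) - 54 = 9360 - 54 = 9306$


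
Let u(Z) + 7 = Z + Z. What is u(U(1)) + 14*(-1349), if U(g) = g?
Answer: -18891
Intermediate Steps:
u(Z) = -7 + 2*Z (u(Z) = -7 + (Z + Z) = -7 + 2*Z)
u(U(1)) + 14*(-1349) = (-7 + 2*1) + 14*(-1349) = (-7 + 2) - 18886 = -5 - 18886 = -18891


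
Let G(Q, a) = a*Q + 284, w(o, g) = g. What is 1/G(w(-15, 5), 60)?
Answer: 1/584 ≈ 0.0017123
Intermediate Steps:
G(Q, a) = 284 + Q*a (G(Q, a) = Q*a + 284 = 284 + Q*a)
1/G(w(-15, 5), 60) = 1/(284 + 5*60) = 1/(284 + 300) = 1/584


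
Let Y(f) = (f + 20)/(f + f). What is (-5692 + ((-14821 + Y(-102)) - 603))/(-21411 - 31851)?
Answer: 2153791/5432724 ≈ 0.39645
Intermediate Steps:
Y(f) = (20 + f)/(2*f) (Y(f) = (20 + f)/((2*f)) = (20 + f)*(1/(2*f)) = (20 + f)/(2*f))
(-5692 + ((-14821 + Y(-102)) - 603))/(-21411 - 31851) = (-5692 + ((-14821 + (½)*(20 - 102)/(-102)) - 603))/(-21411 - 31851) = (-5692 + ((-14821 + (½)*(-1/102)*(-82)) - 603))/(-53262) = (-5692 + ((-14821 + 41/102) - 603))*(-1/53262) = (-5692 + (-1511701/102 - 603))*(-1/53262) = (-5692 - 1573207/102)*(-1/53262) = -2153791/102*(-1/53262) = 2153791/5432724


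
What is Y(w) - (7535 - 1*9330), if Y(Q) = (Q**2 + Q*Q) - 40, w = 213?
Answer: 92493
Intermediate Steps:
Y(Q) = -40 + 2*Q**2 (Y(Q) = (Q**2 + Q**2) - 40 = 2*Q**2 - 40 = -40 + 2*Q**2)
Y(w) - (7535 - 1*9330) = (-40 + 2*213**2) - (7535 - 1*9330) = (-40 + 2*45369) - (7535 - 9330) = (-40 + 90738) - 1*(-1795) = 90698 + 1795 = 92493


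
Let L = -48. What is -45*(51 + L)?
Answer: -135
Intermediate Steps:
-45*(51 + L) = -45*(51 - 48) = -45*3 = -135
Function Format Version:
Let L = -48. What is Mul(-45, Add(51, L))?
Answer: -135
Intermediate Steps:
Mul(-45, Add(51, L)) = Mul(-45, Add(51, -48)) = Mul(-45, 3) = -135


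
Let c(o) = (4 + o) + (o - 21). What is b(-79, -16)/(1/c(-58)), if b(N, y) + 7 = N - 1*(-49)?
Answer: 4921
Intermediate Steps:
c(o) = -17 + 2*o (c(o) = (4 + o) + (-21 + o) = -17 + 2*o)
b(N, y) = 42 + N (b(N, y) = -7 + (N - 1*(-49)) = -7 + (N + 49) = -7 + (49 + N) = 42 + N)
b(-79, -16)/(1/c(-58)) = (42 - 79)/(1/(-17 + 2*(-58))) = -37/(1/(-17 - 116)) = -37/(1/(-133)) = -37/(-1/133) = -37*(-133) = 4921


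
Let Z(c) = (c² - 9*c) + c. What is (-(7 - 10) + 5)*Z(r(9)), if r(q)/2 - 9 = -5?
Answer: 0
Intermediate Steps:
r(q) = 8 (r(q) = 18 + 2*(-5) = 18 - 10 = 8)
Z(c) = c² - 8*c
(-(7 - 10) + 5)*Z(r(9)) = (-(7 - 10) + 5)*(8*(-8 + 8)) = (-1*(-3) + 5)*(8*0) = (3 + 5)*0 = 8*0 = 0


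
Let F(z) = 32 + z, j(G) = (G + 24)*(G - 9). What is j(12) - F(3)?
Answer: 73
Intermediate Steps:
j(G) = (-9 + G)*(24 + G) (j(G) = (24 + G)*(-9 + G) = (-9 + G)*(24 + G))
j(12) - F(3) = (-216 + 12² + 15*12) - (32 + 3) = (-216 + 144 + 180) - 1*35 = 108 - 35 = 73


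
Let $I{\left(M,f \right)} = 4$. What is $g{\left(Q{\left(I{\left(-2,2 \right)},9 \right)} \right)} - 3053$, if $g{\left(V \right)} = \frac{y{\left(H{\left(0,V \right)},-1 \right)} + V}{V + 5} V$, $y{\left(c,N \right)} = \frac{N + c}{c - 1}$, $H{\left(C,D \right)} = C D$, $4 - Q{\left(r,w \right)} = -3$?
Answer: $- \frac{9145}{3} \approx -3048.3$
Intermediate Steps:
$Q{\left(r,w \right)} = 7$ ($Q{\left(r,w \right)} = 4 - -3 = 4 + 3 = 7$)
$y{\left(c,N \right)} = \frac{N + c}{-1 + c}$
$g{\left(V \right)} = \frac{V \left(1 + V\right)}{5 + V}$ ($g{\left(V \right)} = \frac{\frac{-1 + 0 V}{-1 + 0 V} + V}{V + 5} V = \frac{\frac{-1 + 0}{-1 + 0} + V}{5 + V} V = \frac{\frac{1}{-1} \left(-1\right) + V}{5 + V} V = \frac{\left(-1\right) \left(-1\right) + V}{5 + V} V = \frac{1 + V}{5 + V} V = \frac{V \left(1 + V\right)}{5 + V}$)
$g{\left(Q{\left(I{\left(-2,2 \right)},9 \right)} \right)} - 3053 = \frac{7 \left(1 + 7\right)}{5 + 7} - 3053 = 7 \cdot \frac{1}{12} \cdot 8 - 3053 = \frac{14}{3} - 3053 = - \frac{9145}{3}$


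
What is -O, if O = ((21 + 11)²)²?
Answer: -1048576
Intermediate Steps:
O = 1048576 (O = (32²)² = 1024² = 1048576)
-O = -1*1048576 = -1048576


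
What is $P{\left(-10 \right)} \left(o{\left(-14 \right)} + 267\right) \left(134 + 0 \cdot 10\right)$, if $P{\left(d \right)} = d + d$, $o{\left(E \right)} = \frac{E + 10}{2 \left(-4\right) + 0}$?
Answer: $-716900$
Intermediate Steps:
$o{\left(E \right)} = - \frac{5}{4} - \frac{E}{8}$ ($o{\left(E \right)} = \frac{10 + E}{-8 + 0} = \frac{10 + E}{-8} = \left(10 + E\right) \left(- \frac{1}{8}\right) = - \frac{5}{4} - \frac{E}{8}$)
$P{\left(d \right)} = 2 d$
$P{\left(-10 \right)} \left(o{\left(-14 \right)} + 267\right) \left(134 + 0 \cdot 10\right) = 2 \left(-10\right) \left(\left(- \frac{5}{4} - - \frac{7}{4}\right) + 267\right) \left(134 + 0 \cdot 10\right) = - 20 \left(\left(- \frac{5}{4} + \frac{7}{4}\right) + 267\right) \left(134 + 0\right) = - 20 \left(\frac{1}{2} + 267\right) 134 = - 20 \cdot \frac{535}{2} \cdot 134 = \left(-20\right) 35845 = -716900$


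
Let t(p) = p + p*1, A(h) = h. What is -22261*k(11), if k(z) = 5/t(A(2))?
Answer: -111305/4 ≈ -27826.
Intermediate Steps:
t(p) = 2*p (t(p) = p + p = 2*p)
k(z) = 5/4 (k(z) = 5/((2*2)) = 5/4)
-22261*k(11) = -22261*5/4 = -111305/4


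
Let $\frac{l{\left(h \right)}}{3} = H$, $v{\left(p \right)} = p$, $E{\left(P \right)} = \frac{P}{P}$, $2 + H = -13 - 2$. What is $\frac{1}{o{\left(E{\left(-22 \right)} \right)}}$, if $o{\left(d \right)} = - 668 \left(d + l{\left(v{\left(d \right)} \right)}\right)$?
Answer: $\frac{1}{33400} \approx 2.994 \cdot 10^{-5}$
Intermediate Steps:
$H = -17$ ($H = -2 - 15 = -17$)
$E{\left(P \right)} = 1$
$l{\left(h \right)} = -51$ ($l{\left(h \right)} = 3 \left(-17\right) = -51$)
$o{\left(d \right)} = 34068 - 668 d$ ($o{\left(d \right)} = - 668 \left(d - 51\right) = - 668 \left(-51 + d\right) = 34068 - 668 d$)
$\frac{1}{o{\left(E{\left(-22 \right)} \right)}} = \frac{1}{34068 - 668} = \frac{1}{33400}$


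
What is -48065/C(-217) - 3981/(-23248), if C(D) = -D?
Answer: -1116551243/5044816 ≈ -221.33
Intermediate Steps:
-48065/C(-217) - 3981/(-23248) = -48065/((-1*(-217))) - 3981/(-23248) = -48065/217 - 3981*(-1/23248) = -48065*1/217 + 3981/23248 = -48065/217 + 3981/23248 = -1116551243/5044816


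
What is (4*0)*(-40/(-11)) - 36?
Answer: -36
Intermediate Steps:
(4*0)*(-40/(-11)) - 36 = 0*(-40*(-1)/11) - 36 = 0*(-1*(-40/11)) - 36 = 0*(40/11) - 36 = 0 - 36 = -36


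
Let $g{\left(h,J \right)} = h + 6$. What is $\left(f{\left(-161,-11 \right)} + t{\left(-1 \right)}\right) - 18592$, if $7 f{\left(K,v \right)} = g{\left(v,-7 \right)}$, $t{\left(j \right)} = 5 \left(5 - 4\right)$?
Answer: $- \frac{130114}{7} \approx -18588.0$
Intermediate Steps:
$t{\left(j \right)} = 5$ ($t{\left(j \right)} = 5 \cdot 1 = 5$)
$g{\left(h,J \right)} = 6 + h$
$f{\left(K,v \right)} = \frac{6}{7} + \frac{v}{7}$ ($f{\left(K,v \right)} = \frac{6 + v}{7} = \frac{6}{7} + \frac{v}{7}$)
$\left(f{\left(-161,-11 \right)} + t{\left(-1 \right)}\right) - 18592 = \left(\left(\frac{6}{7} + \frac{1}{7} \left(-11\right)\right) + 5\right) - 18592 = \left(\left(\frac{6}{7} - \frac{11}{7}\right) + 5\right) - 18592 = \left(- \frac{5}{7} + 5\right) - 18592 = \frac{30}{7} - 18592 = - \frac{130114}{7}$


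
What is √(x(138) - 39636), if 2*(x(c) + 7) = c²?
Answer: I*√30121 ≈ 173.55*I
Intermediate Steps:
x(c) = -7 + c²/2
√(x(138) - 39636) = √((-7 + (½)*138²) - 39636) = √((-7 + (½)*19044) - 39636) = √((-7 + 9522) - 39636) = √(9515 - 39636) = √(-30121) = I*√30121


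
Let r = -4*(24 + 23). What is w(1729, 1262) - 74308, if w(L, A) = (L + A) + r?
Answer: -71505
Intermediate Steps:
r = -188 (r = -4*47 = -188)
w(L, A) = -188 + A + L (w(L, A) = (L + A) - 188 = (A + L) - 188 = -188 + A + L)
w(1729, 1262) - 74308 = (-188 + 1262 + 1729) - 74308 = 2803 - 74308 = -71505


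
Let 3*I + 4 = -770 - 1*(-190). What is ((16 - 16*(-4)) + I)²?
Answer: 118336/9 ≈ 13148.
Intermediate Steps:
I = -584/3 (I = -4/3 + (-770 - 1*(-190))/3 = -4/3 + (-770 + 190)/3 = -4/3 + (⅓)*(-580) = -4/3 - 580/3 = -584/3 ≈ -194.67)
((16 - 16*(-4)) + I)² = ((16 - 16*(-4)) - 584/3)² = ((16 + 64) - 584/3)² = (80 - 584/3)² = (-344/3)² = 118336/9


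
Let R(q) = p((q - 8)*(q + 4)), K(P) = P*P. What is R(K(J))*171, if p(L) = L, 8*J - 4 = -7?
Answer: -22793445/4096 ≈ -5564.8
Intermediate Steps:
J = -3/8 (J = ½ + (⅛)*(-7) = ½ - 7/8 = -3/8 ≈ -0.37500)
K(P) = P²
R(q) = (-8 + q)*(4 + q) (R(q) = (q - 8)*(q + 4) = (-8 + q)*(4 + q))
R(K(J))*171 = (-32 + ((-3/8)²)² - 4*(-3/8)²)*171 = (-32 + (9/64)² - 4*9/64)*171 = (-32 + 81/4096 - 9/16)*171 = -133295/4096*171 = -22793445/4096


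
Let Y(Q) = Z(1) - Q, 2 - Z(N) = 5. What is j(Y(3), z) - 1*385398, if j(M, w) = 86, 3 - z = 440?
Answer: -385312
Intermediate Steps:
z = -437 (z = 3 - 1*440 = 3 - 440 = -437)
Z(N) = -3 (Z(N) = 2 - 1*5 = 2 - 5 = -3)
Y(Q) = -3 - Q
j(Y(3), z) - 1*385398 = 86 - 1*385398 = 86 - 385398 = -385312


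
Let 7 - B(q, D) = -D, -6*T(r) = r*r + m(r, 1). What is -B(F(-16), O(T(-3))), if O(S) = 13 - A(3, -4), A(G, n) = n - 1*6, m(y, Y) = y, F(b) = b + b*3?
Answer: -30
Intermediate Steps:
F(b) = 4*b (F(b) = b + 3*b = 4*b)
A(G, n) = -6 + n (A(G, n) = n - 6 = -6 + n)
T(r) = -r/6 - r²/6 (T(r) = -(r*r + r)/6 = -(r² + r)/6 = -(r + r²)/6 = -r/6 - r²/6)
O(S) = 23 (O(S) = 13 - (-6 - 4) = 13 - 1*(-10) = 13 + 10 = 23)
B(q, D) = 7 + D (B(q, D) = 7 - (-1)*D = 7 + D)
-B(F(-16), O(T(-3))) = -(7 + 23) = -1*30 = -30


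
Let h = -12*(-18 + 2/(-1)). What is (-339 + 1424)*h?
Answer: 260400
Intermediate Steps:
h = 240 (h = -12*(-18 + 2*(-1)) = -12*(-18 - 2) = -12*(-20) = 240)
(-339 + 1424)*h = (-339 + 1424)*240 = 1085*240 = 260400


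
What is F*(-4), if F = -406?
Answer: 1624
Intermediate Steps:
F*(-4) = -406*(-4) = 1624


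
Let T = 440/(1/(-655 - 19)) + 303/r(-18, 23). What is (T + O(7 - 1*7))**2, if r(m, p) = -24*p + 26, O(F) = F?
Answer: 24333149339484769/276676 ≈ 8.7948e+10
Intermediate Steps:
r(m, p) = 26 - 24*p
T = -155990863/526 (T = 440/(1/(-655 - 19)) + 303/(26 - 24*23) = 440/(1/(-674)) + 303/(26 - 552) = 440/(-1/674) + 303/(-526) = 440*(-674) + 303*(-1/526) = -296560 - 303/526 = -155990863/526 ≈ -2.9656e+5)
(T + O(7 - 1*7))**2 = (-155990863/526 + (7 - 1*7))**2 = (-155990863/526 + (7 - 7))**2 = (-155990863/526 + 0)**2 = (-155990863/526)**2 = 24333149339484769/276676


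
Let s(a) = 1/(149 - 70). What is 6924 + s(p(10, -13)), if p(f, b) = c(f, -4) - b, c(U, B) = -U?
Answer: 546997/79 ≈ 6924.0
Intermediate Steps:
p(f, b) = -b - f (p(f, b) = -f - b = -b - f)
s(a) = 1/79
6924 + s(p(10, -13)) = 6924 + 1/79 = 546997/79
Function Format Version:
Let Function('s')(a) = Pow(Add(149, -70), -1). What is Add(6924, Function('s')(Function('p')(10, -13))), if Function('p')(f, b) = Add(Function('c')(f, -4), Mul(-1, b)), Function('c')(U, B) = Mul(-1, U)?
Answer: Rational(546997, 79) ≈ 6924.0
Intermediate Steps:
Function('p')(f, b) = Add(Mul(-1, b), Mul(-1, f)) (Function('p')(f, b) = Add(Mul(-1, f), Mul(-1, b)) = Add(Mul(-1, b), Mul(-1, f)))
Function('s')(a) = Rational(1, 79) (Function('s')(a) = Pow(79, -1) = Rational(1, 79))
Add(6924, Function('s')(Function('p')(10, -13))) = Add(6924, Rational(1, 79)) = Rational(546997, 79)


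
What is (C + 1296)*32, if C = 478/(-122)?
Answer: 2522144/61 ≈ 41347.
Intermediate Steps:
C = -239/61 (C = 478*(-1/122) = -239/61 ≈ -3.9180)
(C + 1296)*32 = (-239/61 + 1296)*32 = (78817/61)*32 = 2522144/61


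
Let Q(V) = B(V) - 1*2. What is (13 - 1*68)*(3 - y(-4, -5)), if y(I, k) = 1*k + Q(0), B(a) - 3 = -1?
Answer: -440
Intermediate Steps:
B(a) = 2 (B(a) = 3 - 1 = 2)
Q(V) = 0 (Q(V) = 2 - 1*2 = 2 - 2 = 0)
y(I, k) = k (y(I, k) = 1*k + 0 = k + 0 = k)
(13 - 1*68)*(3 - y(-4, -5)) = (13 - 1*68)*(3 - 1*(-5)) = (13 - 68)*(3 + 5) = -55*8 = -440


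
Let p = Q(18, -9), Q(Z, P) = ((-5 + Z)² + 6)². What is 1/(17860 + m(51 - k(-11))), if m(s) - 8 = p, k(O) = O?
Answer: 1/48493 ≈ 2.0622e-5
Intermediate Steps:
Q(Z, P) = (6 + (-5 + Z)²)²
p = 30625 (p = (6 + (-5 + 18)²)² = (6 + 13²)² = (6 + 169)² = 175² = 30625)
m(s) = 30633 (m(s) = 8 + 30625 = 30633)
1/(17860 + m(51 - k(-11))) = 1/(17860 + 30633) = 1/48493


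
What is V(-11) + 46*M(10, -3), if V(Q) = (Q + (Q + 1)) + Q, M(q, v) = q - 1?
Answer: 382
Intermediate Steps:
M(q, v) = -1 + q
V(Q) = 1 + 3*Q (V(Q) = (Q + (1 + Q)) + Q = (1 + 2*Q) + Q = 1 + 3*Q)
V(-11) + 46*M(10, -3) = (1 + 3*(-11)) + 46*(-1 + 10) = (1 - 33) + 46*9 = -32 + 414 = 382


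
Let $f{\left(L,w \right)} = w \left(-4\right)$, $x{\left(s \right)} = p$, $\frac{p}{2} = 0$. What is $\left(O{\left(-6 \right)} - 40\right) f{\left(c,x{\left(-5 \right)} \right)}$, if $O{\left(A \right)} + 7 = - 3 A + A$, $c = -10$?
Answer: $0$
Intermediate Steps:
$p = 0$ ($p = 2 \cdot 0 = 0$)
$x{\left(s \right)} = 0$
$O{\left(A \right)} = -7 - 2 A$ ($O{\left(A \right)} = -7 + \left(- 3 A + A\right) = -7 - 2 A$)
$f{\left(L,w \right)} = - 4 w$
$\left(O{\left(-6 \right)} - 40\right) f{\left(c,x{\left(-5 \right)} \right)} = \left(\left(-7 - -12\right) - 40\right) \left(\left(-4\right) 0\right) = \left(\left(-7 + 12\right) - 40\right) 0 = \left(5 - 40\right) 0 = \left(-35\right) 0 = 0$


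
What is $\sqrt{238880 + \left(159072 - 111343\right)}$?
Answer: $\sqrt{286609} \approx 535.36$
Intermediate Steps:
$\sqrt{238880 + \left(159072 - 111343\right)} = \sqrt{238880 + 47729} = \sqrt{286609}$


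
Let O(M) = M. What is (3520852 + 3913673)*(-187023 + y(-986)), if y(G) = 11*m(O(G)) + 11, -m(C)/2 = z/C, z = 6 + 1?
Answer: -40319982615675/29 ≈ -1.3903e+12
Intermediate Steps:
z = 7
m(C) = -14/C
y(G) = 11 - 154/G (y(G) = 11*(-14/G) + 11 = -154/G + 11 = 11 - 154/G)
(3520852 + 3913673)*(-187023 + y(-986)) = (3520852 + 3913673)*(-187023 + (11 - 154/(-986))) = 7434525*(-187023 + (11 - 154*(-1/986))) = 7434525*(-187023 + (11 + 77/493)) = 7434525*(-187023 + 5500/493) = 7434525*(-92196839/493) = -40319982615675/29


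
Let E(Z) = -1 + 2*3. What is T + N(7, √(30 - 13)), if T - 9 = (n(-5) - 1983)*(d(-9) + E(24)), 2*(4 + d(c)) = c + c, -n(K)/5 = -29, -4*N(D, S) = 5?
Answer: 58847/4 ≈ 14712.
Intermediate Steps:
N(D, S) = -5/4 (N(D, S) = -¼*5 = -5/4)
n(K) = 145 (n(K) = -5*(-29) = 145)
d(c) = -4 + c (d(c) = -4 + (c + c)/2 = -4 + (2*c)/2 = -4 + c)
E(Z) = 5 (E(Z) = -1 + 6 = 5)
T = 14713 (T = 9 + (145 - 1983)*((-4 - 9) + 5) = 9 - 1838*(-13 + 5) = 9 - 1838*(-8) = 9 + 14704 = 14713)
T + N(7, √(30 - 13)) = 14713 - 5/4 = 58847/4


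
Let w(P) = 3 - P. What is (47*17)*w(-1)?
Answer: 3196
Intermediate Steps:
(47*17)*w(-1) = (47*17)*(3 - 1*(-1)) = 799*(3 + 1) = 799*4 = 3196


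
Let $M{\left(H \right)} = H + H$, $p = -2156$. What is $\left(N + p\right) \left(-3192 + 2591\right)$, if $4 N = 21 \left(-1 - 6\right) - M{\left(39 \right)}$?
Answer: $\frac{5318249}{4} \approx 1.3296 \cdot 10^{6}$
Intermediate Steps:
$M{\left(H \right)} = 2 H$
$N = - \frac{225}{4}$ ($N = \frac{21 \left(-1 - 6\right) - 2 \cdot 39}{4} = \frac{21 \left(-7\right) - 78}{4} = \frac{-147 - 78}{4} = \frac{1}{4} \left(-225\right) = - \frac{225}{4} \approx -56.25$)
$\left(N + p\right) \left(-3192 + 2591\right) = \left(- \frac{225}{4} - 2156\right) \left(-3192 + 2591\right) = \left(- \frac{8849}{4}\right) \left(-601\right) = \frac{5318249}{4}$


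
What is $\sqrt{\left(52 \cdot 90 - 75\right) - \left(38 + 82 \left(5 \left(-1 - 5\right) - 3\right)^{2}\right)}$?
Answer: $i \sqrt{84731} \approx 291.09 i$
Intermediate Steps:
$\sqrt{\left(52 \cdot 90 - 75\right) - \left(38 + 82 \left(5 \left(-1 - 5\right) - 3\right)^{2}\right)} = \sqrt{\left(4680 - 75\right) + \left(- 82 \left(5 \left(-6\right) - 3\right)^{2} + \left(-47 + 9\right)\right)} = \sqrt{4605 - \left(38 + 82 \left(-30 - 3\right)^{2}\right)} = \sqrt{4605 - \left(38 + 82 \left(-33\right)^{2}\right)} = \sqrt{4605 - 89336} = \sqrt{-84731} = i \sqrt{84731}$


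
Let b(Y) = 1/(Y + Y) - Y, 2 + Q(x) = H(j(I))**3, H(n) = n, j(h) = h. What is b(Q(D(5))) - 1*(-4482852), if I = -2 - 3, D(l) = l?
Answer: 1138676665/254 ≈ 4.4830e+6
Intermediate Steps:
I = -5
Q(x) = -127 (Q(x) = -2 + (-5)**3 = -2 - 125 = -127)
b(Y) = 1/(2*Y) - Y
b(Q(D(5))) - 1*(-4482852) = ((1/2)/(-127) - 1*(-127)) - 1*(-4482852) = ((1/2)*(-1/127) + 127) + 4482852 = (-1/254 + 127) + 4482852 = 32257/254 + 4482852 = 1138676665/254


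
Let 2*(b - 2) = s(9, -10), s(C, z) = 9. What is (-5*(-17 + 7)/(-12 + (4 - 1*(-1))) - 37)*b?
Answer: -4017/14 ≈ -286.93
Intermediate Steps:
b = 13/2 (b = 2 + (½)*9 = 2 + 9/2 = 13/2 ≈ 6.5000)
(-5*(-17 + 7)/(-12 + (4 - 1*(-1))) - 37)*b = (-5*(-17 + 7)/(-12 + (4 - 1*(-1))) - 37)*(13/2) = (-(-50)/(-12 + (4 + 1)) - 37)*(13/2) = (-(-50)/(-12 + 5) - 37)*(13/2) = (-(-50)/(-7) - 37)*(13/2) = (-(-50)*(-1)/7 - 37)*(13/2) = (-5*10/7 - 37)*(13/2) = (-50/7 - 37)*(13/2) = -309/7*13/2 = -4017/14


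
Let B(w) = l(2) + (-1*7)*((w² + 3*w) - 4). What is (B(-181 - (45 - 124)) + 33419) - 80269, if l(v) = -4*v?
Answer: -117516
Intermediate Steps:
B(w) = 20 - 21*w - 7*w² (B(w) = -4*2 + (-1*7)*((w² + 3*w) - 4) = -8 - 7*(-4 + w² + 3*w) = -8 + (28 - 21*w - 7*w²) = 20 - 21*w - 7*w²)
(B(-181 - (45 - 124)) + 33419) - 80269 = ((20 - 21*(-181 - (45 - 124)) - 7*(-181 - (45 - 124))²) + 33419) - 80269 = ((20 - 21*(-181 - 1*(-79)) - 7*(-181 - 1*(-79))²) + 33419) - 80269 = ((20 - 21*(-181 + 79) - 7*(-181 + 79)²) + 33419) - 80269 = ((20 - 21*(-102) - 7*(-102)²) + 33419) - 80269 = ((20 + 2142 - 7*10404) + 33419) - 80269 = ((20 + 2142 - 72828) + 33419) - 80269 = (-70666 + 33419) - 80269 = -37247 - 80269 = -117516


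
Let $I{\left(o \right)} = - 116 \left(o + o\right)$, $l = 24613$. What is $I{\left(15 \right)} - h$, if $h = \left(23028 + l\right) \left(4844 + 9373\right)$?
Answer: $-677315577$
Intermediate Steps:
$h = 677312097$ ($h = \left(23028 + 24613\right) \left(4844 + 9373\right) = 47641 \cdot 14217 = 677312097$)
$I{\left(o \right)} = - 232 o$ ($I{\left(o \right)} = - 116 \cdot 2 o = - 232 o$)
$I{\left(15 \right)} - h = \left(-232\right) 15 - 677312097 = -3480 - 677312097 = -677315577$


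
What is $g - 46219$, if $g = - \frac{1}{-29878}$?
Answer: $- \frac{1380931281}{29878} \approx -46219.0$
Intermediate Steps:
$g = \frac{1}{29878}$ ($g = \left(-1\right) \left(- \frac{1}{29878}\right) = \frac{1}{29878} \approx 3.3469 \cdot 10^{-5}$)
$g - 46219 = \frac{1}{29878} - 46219 = - \frac{1380931281}{29878}$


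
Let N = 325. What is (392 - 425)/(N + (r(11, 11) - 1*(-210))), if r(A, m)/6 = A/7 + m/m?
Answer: -231/3853 ≈ -0.059953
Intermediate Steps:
r(A, m) = 6 + 6*A/7 (r(A, m) = 6*(A/7 + m/m) = 6*(A*(⅐) + 1) = 6*(A/7 + 1) = 6*(1 + A/7) = 6 + 6*A/7)
(392 - 425)/(N + (r(11, 11) - 1*(-210))) = (392 - 425)/(325 + ((6 + (6/7)*11) - 1*(-210))) = -33/(325 + ((6 + 66/7) + 210)) = -33/(325 + (108/7 + 210)) = -33/(325 + 1578/7) = -33/3853/7 = -33*7/3853 = -231/3853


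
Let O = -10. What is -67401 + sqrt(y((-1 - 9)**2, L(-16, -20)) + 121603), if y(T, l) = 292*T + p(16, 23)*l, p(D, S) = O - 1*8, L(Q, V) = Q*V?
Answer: -67401 + sqrt(145043) ≈ -67020.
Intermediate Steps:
p(D, S) = -18 (p(D, S) = -10 - 1*8 = -10 - 8 = -18)
y(T, l) = -18*l + 292*T (y(T, l) = 292*T - 18*l = -18*l + 292*T)
-67401 + sqrt(y((-1 - 9)**2, L(-16, -20)) + 121603) = -67401 + sqrt((-(-288)*(-20) + 292*(-1 - 9)**2) + 121603) = -67401 + sqrt((-18*320 + 292*(-10)**2) + 121603) = -67401 + sqrt((-5760 + 292*100) + 121603) = -67401 + sqrt((-5760 + 29200) + 121603) = -67401 + sqrt(23440 + 121603) = -67401 + sqrt(145043)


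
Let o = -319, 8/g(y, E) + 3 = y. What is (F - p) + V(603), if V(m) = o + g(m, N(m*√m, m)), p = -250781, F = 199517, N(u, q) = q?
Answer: 33748426/75 ≈ 4.4998e+5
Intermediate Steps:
g(y, E) = 8/(-3 + y)
V(m) = -319 + 8/(-3 + m)
(F - p) + V(603) = (199517 - 1*(-250781)) + (965 - 319*603)/(-3 + 603) = (199517 + 250781) + (965 - 192357)/600 = 450298 + (1/600)*(-191392) = 450298 - 23924/75 = 33748426/75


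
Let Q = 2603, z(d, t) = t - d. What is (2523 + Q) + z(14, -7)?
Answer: 5105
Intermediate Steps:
(2523 + Q) + z(14, -7) = (2523 + 2603) + (-7 - 1*14) = 5126 + (-7 - 14) = 5126 - 21 = 5105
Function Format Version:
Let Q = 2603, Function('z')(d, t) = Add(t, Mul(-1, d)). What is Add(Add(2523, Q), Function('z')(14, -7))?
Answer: 5105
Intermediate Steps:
Add(Add(2523, Q), Function('z')(14, -7)) = Add(Add(2523, 2603), Add(-7, Mul(-1, 14))) = Add(5126, Add(-7, -14)) = Add(5126, -21) = 5105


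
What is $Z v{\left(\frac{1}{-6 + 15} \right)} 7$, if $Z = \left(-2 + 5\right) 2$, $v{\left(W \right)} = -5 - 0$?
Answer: $-210$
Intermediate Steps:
$v{\left(W \right)} = -5$ ($v{\left(W \right)} = -5 + 0 = -5$)
$Z = 6$ ($Z = 3 \cdot 2 = 6$)
$Z v{\left(\frac{1}{-6 + 15} \right)} 7 = 6 \left(-5\right) 7 = \left(-30\right) 7 = -210$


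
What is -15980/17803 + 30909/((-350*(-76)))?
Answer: 6589733/24924200 ≈ 0.26439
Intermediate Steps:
-15980/17803 + 30909/((-350*(-76))) = -15980*1/17803 + 30909/26600 = -15980/17803 + 30909*(1/26600) = -15980/17803 + 30909/26600 = 6589733/24924200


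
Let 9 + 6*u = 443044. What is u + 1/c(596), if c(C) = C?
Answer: 132024433/1788 ≈ 73839.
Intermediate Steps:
u = 443035/6 (u = -3/2 + (1/6)*443044 = -3/2 + 221522/3 = 443035/6 ≈ 73839.)
u + 1/c(596) = 443035/6 + 1/596 = 132024433/1788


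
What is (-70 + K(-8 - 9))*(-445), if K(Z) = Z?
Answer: 38715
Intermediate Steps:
(-70 + K(-8 - 9))*(-445) = (-70 + (-8 - 9))*(-445) = (-70 - 17)*(-445) = -87*(-445) = 38715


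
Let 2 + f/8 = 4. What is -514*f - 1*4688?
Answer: -12912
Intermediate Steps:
f = 16 (f = -16 + 8*4 = -16 + 32 = 16)
-514*f - 1*4688 = -514*16 - 1*4688 = -8224 - 4688 = -12912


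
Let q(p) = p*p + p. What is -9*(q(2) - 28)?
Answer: 198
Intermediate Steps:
q(p) = p + p² (q(p) = p² + p = p + p²)
-9*(q(2) - 28) = -9*(2*(1 + 2) - 28) = -9*(2*3 - 28) = -9*(6 - 28) = -9*(-22) = 198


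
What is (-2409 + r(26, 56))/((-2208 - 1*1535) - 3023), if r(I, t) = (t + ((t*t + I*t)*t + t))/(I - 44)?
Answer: 150313/60894 ≈ 2.4684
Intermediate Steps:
r(I, t) = (2*t + t*(t² + I*t))/(-44 + I) (r(I, t) = (t + ((t² + I*t)*t + t))/(-44 + I) = (t + (t*(t² + I*t) + t))/(-44 + I) = (t + (t + t*(t² + I*t)))/(-44 + I) = (2*t + t*(t² + I*t))/(-44 + I))
(-2409 + r(26, 56))/((-2208 - 1*1535) - 3023) = (-2409 + 56*(2 + 56² + 26*56)/(-44 + 26))/((-2208 - 1*1535) - 3023) = (-2409 + 56*(2 + 3136 + 1456)/(-18))/((-2208 - 1535) - 3023) = (-2409 + 56*(-1/18)*4594)/(-3743 - 3023) = (-2409 - 128632/9)/(-6766) = -150313/9*(-1/6766) = 150313/60894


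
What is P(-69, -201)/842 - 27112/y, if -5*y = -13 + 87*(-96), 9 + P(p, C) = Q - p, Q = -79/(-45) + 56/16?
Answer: -2044721831/126779940 ≈ -16.128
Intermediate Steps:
Q = 473/90 (Q = -79*(-1/45) + 56*(1/16) = 79/45 + 7/2 = 473/90 ≈ 5.2556)
P(p, C) = -337/90 - p (P(p, C) = -9 + (473/90 - p) = -337/90 - p)
y = 1673 (y = -(-13 + 87*(-96))/5 = -(-13 - 8352)/5 = -⅕*(-8365) = 1673)
P(-69, -201)/842 - 27112/y = (-337/90 - 1*(-69))/842 - 27112/1673 = (-337/90 + 69)*(1/842) - 27112*1/1673 = (5873/90)*(1/842) - 27112/1673 = 5873/75780 - 27112/1673 = -2044721831/126779940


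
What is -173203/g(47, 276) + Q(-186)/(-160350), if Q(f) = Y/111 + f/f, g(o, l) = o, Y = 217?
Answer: -1541407115983/418272975 ≈ -3685.2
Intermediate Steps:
Q(f) = 328/111 (Q(f) = 217/111 + f/f = 217*(1/111) + 1 = 217/111 + 1 = 328/111)
-173203/g(47, 276) + Q(-186)/(-160350) = -173203/47 + (328/111)/(-160350) = -173203*1/47 + (328/111)*(-1/160350) = -173203/47 - 164/8899425 = -1541407115983/418272975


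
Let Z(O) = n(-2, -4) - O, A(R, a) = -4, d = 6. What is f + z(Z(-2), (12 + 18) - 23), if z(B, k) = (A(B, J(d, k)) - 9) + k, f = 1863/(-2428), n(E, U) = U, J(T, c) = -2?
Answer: -16431/2428 ≈ -6.7673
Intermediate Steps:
f = -1863/2428 (f = 1863*(-1/2428) = -1863/2428 ≈ -0.76730)
Z(O) = -4 - O
z(B, k) = -13 + k (z(B, k) = (-4 - 9) + k = -13 + k)
f + z(Z(-2), (12 + 18) - 23) = -1863/2428 + (-13 + ((12 + 18) - 23)) = -1863/2428 + (-13 + (30 - 23)) = -1863/2428 + (-13 + 7) = -1863/2428 - 6 = -16431/2428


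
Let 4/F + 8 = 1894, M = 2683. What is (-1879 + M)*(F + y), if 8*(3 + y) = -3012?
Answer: -287724666/943 ≈ -3.0512e+5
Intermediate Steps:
y = -759/2 (y = -3 + (⅛)*(-3012) = -3 - 753/2 = -759/2 ≈ -379.50)
F = 2/943 (F = 4/(-8 + 1894) = 4/1886 = 4*(1/1886) = 2/943 ≈ 0.0021209)
(-1879 + M)*(F + y) = (-1879 + 2683)*(2/943 - 759/2) = 804*(-715733/1886) = -287724666/943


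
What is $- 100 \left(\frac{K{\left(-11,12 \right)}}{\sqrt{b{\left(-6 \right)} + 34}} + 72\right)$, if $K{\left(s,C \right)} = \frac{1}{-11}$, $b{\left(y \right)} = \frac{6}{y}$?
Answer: $-7200 + \frac{100 \sqrt{33}}{363} \approx -7198.4$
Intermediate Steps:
$K{\left(s,C \right)} = - \frac{1}{11}$
$- 100 \left(\frac{K{\left(-11,12 \right)}}{\sqrt{b{\left(-6 \right)} + 34}} + 72\right) = - 100 \left(- \frac{1}{11 \sqrt{\frac{6}{-6} + 34}} + 72\right) = - 100 \left(- \frac{1}{11 \sqrt{6 \left(- \frac{1}{6}\right) + 34}} + 72\right) = - 100 \left(- \frac{1}{11 \sqrt{-1 + 34}} + 72\right) = - 100 \left(- \frac{1}{11 \sqrt{33}} + 72\right) = - 100 \left(- \frac{\frac{1}{33} \sqrt{33}}{11} + 72\right) = - 100 \left(- \frac{\sqrt{33}}{363} + 72\right) = - 100 \left(72 - \frac{\sqrt{33}}{363}\right) = -7200 + \frac{100 \sqrt{33}}{363}$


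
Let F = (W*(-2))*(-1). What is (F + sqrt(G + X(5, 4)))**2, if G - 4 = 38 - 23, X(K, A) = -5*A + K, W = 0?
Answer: 4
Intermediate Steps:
X(K, A) = K - 5*A
G = 19 (G = 4 + (38 - 23) = 4 + 15 = 19)
F = 0 (F = (0*(-2))*(-1) = 0*(-1) = 0)
(F + sqrt(G + X(5, 4)))**2 = (0 + sqrt(19 + (5 - 5*4)))**2 = (0 + sqrt(19 + (5 - 20)))**2 = (0 + sqrt(19 - 15))**2 = (0 + sqrt(4))**2 = (0 + 2)**2 = 2**2 = 4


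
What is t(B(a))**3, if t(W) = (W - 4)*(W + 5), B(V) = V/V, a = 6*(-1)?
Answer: -5832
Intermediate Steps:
a = -6
B(V) = 1
t(W) = (-4 + W)*(5 + W)
t(B(a))**3 = (-20 + 1 + 1**2)**3 = (-20 + 1 + 1)**3 = (-18)**3 = -5832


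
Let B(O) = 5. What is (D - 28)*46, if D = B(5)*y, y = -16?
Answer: -4968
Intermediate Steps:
D = -80 (D = 5*(-16) = -80)
(D - 28)*46 = (-80 - 28)*46 = -108*46 = -4968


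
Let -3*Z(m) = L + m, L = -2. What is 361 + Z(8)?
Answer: 359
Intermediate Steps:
Z(m) = ⅔ - m/3 (Z(m) = -(-2 + m)/3 = ⅔ - m/3)
361 + Z(8) = 361 + (⅔ - ⅓*8) = 361 + (⅔ - 8/3) = 361 - 2 = 359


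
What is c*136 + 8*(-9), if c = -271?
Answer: -36928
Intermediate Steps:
c*136 + 8*(-9) = -271*136 + 8*(-9) = -36856 - 72 = -36928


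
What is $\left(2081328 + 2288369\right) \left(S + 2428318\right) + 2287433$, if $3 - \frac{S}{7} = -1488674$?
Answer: $56146488113162$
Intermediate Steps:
$S = 10420739$ ($S = 21 - -10420718 = 21 + 10420718 = 10420739$)
$\left(2081328 + 2288369\right) \left(S + 2428318\right) + 2287433 = \left(2081328 + 2288369\right) \left(10420739 + 2428318\right) + 2287433 = 4369697 \cdot 12849057 + 2287433 = 56146485825729 + 2287433 = 56146488113162$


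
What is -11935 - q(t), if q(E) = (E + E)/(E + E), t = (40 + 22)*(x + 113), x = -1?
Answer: -11936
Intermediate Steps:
t = 6944 (t = (40 + 22)*(-1 + 113) = 62*112 = 6944)
q(E) = 1 (q(E) = (2*E)/((2*E)) = (2*E)*(1/(2*E)) = 1)
-11935 - q(t) = -11935 - 1*1 = -11935 - 1 = -11936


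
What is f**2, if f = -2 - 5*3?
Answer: 289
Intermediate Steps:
f = -17 (f = -2 - 15 = -17)
f**2 = (-17)**2 = 289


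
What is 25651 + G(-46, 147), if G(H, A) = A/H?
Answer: 1179799/46 ≈ 25648.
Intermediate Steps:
25651 + G(-46, 147) = 25651 + 147/(-46) = 25651 + 147*(-1/46) = 25651 - 147/46 = 1179799/46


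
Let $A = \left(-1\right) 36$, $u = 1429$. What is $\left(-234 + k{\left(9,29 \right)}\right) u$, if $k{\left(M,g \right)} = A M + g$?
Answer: $-755941$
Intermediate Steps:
$A = -36$
$k{\left(M,g \right)} = g - 36 M$ ($k{\left(M,g \right)} = - 36 M + g = g - 36 M$)
$\left(-234 + k{\left(9,29 \right)}\right) u = \left(-234 + \left(29 - 324\right)\right) 1429 = \left(-234 - 295\right) 1429 = \left(-529\right) 1429 = -755941$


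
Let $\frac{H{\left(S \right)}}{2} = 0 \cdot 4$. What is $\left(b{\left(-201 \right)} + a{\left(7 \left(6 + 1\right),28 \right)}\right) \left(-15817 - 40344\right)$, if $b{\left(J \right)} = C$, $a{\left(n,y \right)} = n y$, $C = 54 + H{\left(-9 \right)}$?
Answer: $-80085586$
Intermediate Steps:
$H{\left(S \right)} = 0$ ($H{\left(S \right)} = 2 \cdot 0 \cdot 4 = 2 \cdot 0 = 0$)
$C = 54$ ($C = 54 + 0 = 54$)
$b{\left(J \right)} = 54$
$\left(b{\left(-201 \right)} + a{\left(7 \left(6 + 1\right),28 \right)}\right) \left(-15817 - 40344\right) = \left(54 + 7 \left(6 + 1\right) 28\right) \left(-15817 - 40344\right) = \left(54 + 7 \cdot 7 \cdot 28\right) \left(-56161\right) = \left(54 + 49 \cdot 28\right) \left(-56161\right) = \left(54 + 1372\right) \left(-56161\right) = 1426 \left(-56161\right) = -80085586$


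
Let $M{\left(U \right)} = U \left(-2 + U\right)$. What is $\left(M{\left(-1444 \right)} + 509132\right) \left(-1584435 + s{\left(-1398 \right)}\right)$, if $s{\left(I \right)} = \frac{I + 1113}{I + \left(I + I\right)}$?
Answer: $- \frac{2876402258570230}{699} \approx -4.115 \cdot 10^{12}$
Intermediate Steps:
$s{\left(I \right)} = \frac{1113 + I}{3 I}$ ($s{\left(I \right)} = \frac{1113 + I}{I + 2 I} = \frac{1113 + I}{3 I}$)
$\left(M{\left(-1444 \right)} + 509132\right) \left(-1584435 + s{\left(-1398 \right)}\right) = \left(- 1444 \left(-2 - 1444\right) + 509132\right) \left(-1584435 + \frac{1113 - 1398}{3 \left(-1398\right)}\right) = \left(\left(-1444\right) \left(-1446\right) + 509132\right) \left(-1584435 + \frac{1}{3} \left(- \frac{1}{1398}\right) \left(-285\right)\right) = \left(2088024 + 509132\right) \left(-1584435 + \frac{95}{1398}\right) = 2597156 \left(- \frac{2215040035}{1398}\right) = - \frac{2876402258570230}{699}$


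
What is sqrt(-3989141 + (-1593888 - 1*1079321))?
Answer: 5*I*sqrt(266494) ≈ 2581.2*I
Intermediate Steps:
sqrt(-3989141 + (-1593888 - 1*1079321)) = sqrt(-3989141 + (-1593888 - 1079321)) = sqrt(-3989141 - 2673209) = sqrt(-6662350) = 5*I*sqrt(266494)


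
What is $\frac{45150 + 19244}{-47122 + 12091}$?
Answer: $- \frac{64394}{35031} \approx -1.8382$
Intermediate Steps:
$\frac{45150 + 19244}{-47122 + 12091} = \frac{64394}{-35031} = 64394 \left(- \frac{1}{35031}\right) = - \frac{64394}{35031}$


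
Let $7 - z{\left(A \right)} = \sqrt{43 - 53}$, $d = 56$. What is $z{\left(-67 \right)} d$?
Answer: $392 - 56 i \sqrt{10} \approx 392.0 - 177.09 i$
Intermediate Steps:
$z{\left(A \right)} = 7 - i \sqrt{10}$ ($z{\left(A \right)} = 7 - \sqrt{43 - 53} = 7 - \sqrt{-10} = 7 - i \sqrt{10}$)
$z{\left(-67 \right)} d = \left(7 - i \sqrt{10}\right) 56 = 392 - 56 i \sqrt{10}$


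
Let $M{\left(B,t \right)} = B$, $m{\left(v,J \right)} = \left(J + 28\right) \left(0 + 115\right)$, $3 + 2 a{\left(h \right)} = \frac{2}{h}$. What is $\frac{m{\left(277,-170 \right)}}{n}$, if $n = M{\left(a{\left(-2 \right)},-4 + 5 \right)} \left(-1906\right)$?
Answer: $- \frac{8165}{1906} \approx -4.2838$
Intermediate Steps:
$a{\left(h \right)} = - \frac{3}{2} + \frac{1}{h}$ ($a{\left(h \right)} = - \frac{3}{2} + \frac{2 \frac{1}{h}}{2} = - \frac{3}{2} + \frac{1}{h}$)
$m{\left(v,J \right)} = 3220 + 115 J$ ($m{\left(v,J \right)} = \left(28 + J\right) 115 = 3220 + 115 J$)
$n = 3812$ ($n = \left(- \frac{3}{2} + \frac{1}{-2}\right) \left(-1906\right) = \left(- \frac{3}{2} - \frac{1}{2}\right) \left(-1906\right) = \left(-2\right) \left(-1906\right) = 3812$)
$\frac{m{\left(277,-170 \right)}}{n} = \frac{3220 + 115 \left(-170\right)}{3812} = \left(3220 - 19550\right) \frac{1}{3812} = \left(-16330\right) \frac{1}{3812} = - \frac{8165}{1906}$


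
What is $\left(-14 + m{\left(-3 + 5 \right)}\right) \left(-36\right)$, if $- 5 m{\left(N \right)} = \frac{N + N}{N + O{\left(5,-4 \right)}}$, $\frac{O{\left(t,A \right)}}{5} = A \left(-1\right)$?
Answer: $\frac{27792}{55} \approx 505.31$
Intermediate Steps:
$O{\left(t,A \right)} = - 5 A$ ($O{\left(t,A \right)} = 5 A \left(-1\right) = 5 \left(- A\right) = - 5 A$)
$m{\left(N \right)} = - \frac{2 N}{5 \left(20 + N\right)}$ ($m{\left(N \right)} = - \frac{\left(N + N\right) \frac{1}{N - -20}}{5} = - \frac{2 N \frac{1}{N + 20}}{5} = - \frac{2 N \frac{1}{20 + N}}{5} = - \frac{2 N}{5 \left(20 + N\right)}$)
$\left(-14 + m{\left(-3 + 5 \right)}\right) \left(-36\right) = \left(-14 - \frac{2 \left(-3 + 5\right)}{100 + 5 \left(-3 + 5\right)}\right) \left(-36\right) = \left(-14 - \frac{4}{100 + 5 \cdot 2}\right) \left(-36\right) = \left(-14 - \frac{4}{100 + 10}\right) \left(-36\right) = \left(-14 - \frac{4}{110}\right) \left(-36\right) = \left(-14 - 4 \cdot \frac{1}{110}\right) \left(-36\right) = \left(-14 - \frac{2}{55}\right) \left(-36\right) = \left(- \frac{772}{55}\right) \left(-36\right) = \frac{27792}{55}$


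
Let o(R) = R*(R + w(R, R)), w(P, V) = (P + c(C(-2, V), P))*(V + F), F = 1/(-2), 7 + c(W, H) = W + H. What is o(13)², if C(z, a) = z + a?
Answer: 25441936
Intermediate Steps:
C(z, a) = a + z
c(W, H) = -7 + H + W (c(W, H) = -7 + (W + H) = -7 + (H + W) = -7 + H + W)
F = -½ ≈ -0.50000
w(P, V) = (-½ + V)*(-9 + V + 2*P) (w(P, V) = (P + (-7 + P + (V - 2)))*(V - ½) = (P + (-7 + P + (-2 + V)))*(-½ + V) = (P + (-9 + P + V))*(-½ + V) = (-9 + V + 2*P)*(-½ + V) = (-½ + V)*(-9 + V + 2*P))
o(R) = R*(9/2 + 3*R² - 19*R/2) (o(R) = R*(R + (9/2 + R² - R - 19*R/2 + 2*R*R)) = R*(R + (9/2 + R² - R - 19*R/2 + 2*R²)) = R*(R + (9/2 + 3*R² - 21*R/2)) = R*(9/2 + 3*R² - 19*R/2))
o(13)² = ((½)*13*(9 - 19*13 + 6*13²))² = ((½)*13*(9 - 247 + 6*169))² = ((½)*13*(9 - 247 + 1014))² = ((½)*13*776)² = 5044² = 25441936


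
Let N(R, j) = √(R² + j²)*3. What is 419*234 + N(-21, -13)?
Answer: 98046 + 3*√610 ≈ 98120.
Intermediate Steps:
N(R, j) = 3*√(R² + j²)
419*234 + N(-21, -13) = 419*234 + 3*√((-21)² + (-13)²) = 98046 + 3*√(441 + 169) = 98046 + 3*√610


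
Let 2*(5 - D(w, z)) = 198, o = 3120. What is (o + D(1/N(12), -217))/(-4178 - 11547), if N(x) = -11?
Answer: -178/925 ≈ -0.19243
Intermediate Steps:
D(w, z) = -94 (D(w, z) = 5 - 1/2*198 = 5 - 99 = -94)
(o + D(1/N(12), -217))/(-4178 - 11547) = (3120 - 94)/(-4178 - 11547) = 3026/(-15725) = 3026*(-1/15725) = -178/925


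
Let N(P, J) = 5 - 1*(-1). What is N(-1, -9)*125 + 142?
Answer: 892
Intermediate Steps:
N(P, J) = 6 (N(P, J) = 5 + 1 = 6)
N(-1, -9)*125 + 142 = 6*125 + 142 = 750 + 142 = 892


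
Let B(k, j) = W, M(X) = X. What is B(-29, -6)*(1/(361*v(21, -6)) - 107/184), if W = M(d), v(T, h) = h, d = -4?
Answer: 115973/49818 ≈ 2.3279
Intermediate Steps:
W = -4
B(k, j) = -4
B(-29, -6)*(1/(361*v(21, -6)) - 107/184) = -4*(1/(361*(-6)) - 107/184) = -4*((1/361)*(-⅙) - 107*1/184) = -4*(-1/2166 - 107/184) = -4*(-115973/199272) = 115973/49818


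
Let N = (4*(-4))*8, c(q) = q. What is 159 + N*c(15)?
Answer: -1761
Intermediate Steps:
N = -128 (N = -16*8 = -128)
159 + N*c(15) = 159 - 128*15 = 159 - 1920 = -1761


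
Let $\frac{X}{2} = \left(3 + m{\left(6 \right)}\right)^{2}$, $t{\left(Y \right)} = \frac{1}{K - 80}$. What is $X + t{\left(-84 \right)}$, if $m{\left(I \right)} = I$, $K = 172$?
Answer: $\frac{14905}{92} \approx 162.01$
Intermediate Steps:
$t{\left(Y \right)} = \frac{1}{92}$ ($t{\left(Y \right)} = \frac{1}{172 - 80} = \frac{1}{92}$)
$X = 162$ ($X = 2 \left(3 + 6\right)^{2} = 2 \cdot 9^{2} = 2 \cdot 81 = 162$)
$X + t{\left(-84 \right)} = 162 + \frac{1}{92} = \frac{14905}{92}$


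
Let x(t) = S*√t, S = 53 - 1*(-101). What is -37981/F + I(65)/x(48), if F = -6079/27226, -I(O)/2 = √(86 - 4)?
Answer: 1034070706/6079 - √246/924 ≈ 1.7011e+5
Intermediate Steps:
S = 154 (S = 53 + 101 = 154)
I(O) = -2*√82 (I(O) = -2*√(86 - 4) = -2*√82)
F = -6079/27226 (F = -6079*1/27226 = -6079/27226 ≈ -0.22328)
x(t) = 154*√t
-37981/F + I(65)/x(48) = -37981/(-6079/27226) + (-2*√82)/((154*√48)) = -37981*(-27226/6079) + (-2*√82)/((154*(4*√3))) = 1034070706/6079 + (-2*√82)/((616*√3)) = 1034070706/6079 + (-2*√82)*(√3/1848) = 1034070706/6079 - √246/924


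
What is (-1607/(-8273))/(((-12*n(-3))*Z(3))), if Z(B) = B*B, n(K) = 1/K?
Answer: 1607/297828 ≈ 0.0053957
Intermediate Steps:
Z(B) = B²
(-1607/(-8273))/(((-12*n(-3))*Z(3))) = (-1607/(-8273))/((-12/(-3)*3²)) = (-1607*(-1/8273))/((-12*(-⅓)*9)) = 1607/(8273*((4*9))) = (1607/8273)/36 = (1607/8273)*(1/36) = 1607/297828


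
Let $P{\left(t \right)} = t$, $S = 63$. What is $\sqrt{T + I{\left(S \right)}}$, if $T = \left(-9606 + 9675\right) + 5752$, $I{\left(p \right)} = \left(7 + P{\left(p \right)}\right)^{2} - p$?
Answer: $73 \sqrt{2} \approx 103.24$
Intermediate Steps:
$I{\left(p \right)} = \left(7 + p\right)^{2} - p$
$T = 5821$ ($T = 69 + 5752 = 5821$)
$\sqrt{T + I{\left(S \right)}} = \sqrt{5821 + \left(\left(7 + 63\right)^{2} - 63\right)} = \sqrt{5821 - \left(63 - 70^{2}\right)} = \sqrt{5821 + \left(4900 - 63\right)} = \sqrt{5821 + 4837} = \sqrt{10658} = 73 \sqrt{2}$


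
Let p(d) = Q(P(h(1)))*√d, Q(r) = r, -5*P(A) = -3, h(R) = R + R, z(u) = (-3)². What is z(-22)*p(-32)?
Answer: 108*I*√2/5 ≈ 30.547*I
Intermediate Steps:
z(u) = 9
h(R) = 2*R
P(A) = ⅗ (P(A) = -⅕*(-3) = ⅗)
p(d) = 3*√d/5
z(-22)*p(-32) = 9*(3*√(-32)/5) = 9*(3*(4*I*√2)/5) = 9*(12*I*√2/5) = 108*I*√2/5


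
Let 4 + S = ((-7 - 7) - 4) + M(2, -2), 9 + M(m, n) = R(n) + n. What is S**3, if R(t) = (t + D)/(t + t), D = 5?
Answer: -2460375/64 ≈ -38443.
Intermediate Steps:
R(t) = (5 + t)/(2*t) (R(t) = (t + 5)/(t + t) = (5 + t)/((2*t)) = (5 + t)*(1/(2*t)) = (5 + t)/(2*t))
M(m, n) = -9 + n + (5 + n)/(2*n) (M(m, n) = -9 + ((5 + n)/(2*n) + n) = -9 + (n + (5 + n)/(2*n)) = -9 + n + (5 + n)/(2*n))
S = -135/4 (S = -4 + (((-7 - 7) - 4) + (-17/2 - 2 + (5/2)/(-2))) = -4 + ((-14 - 4) + (-17/2 - 2 + (5/2)*(-1/2))) = -4 + (-18 + (-17/2 - 2 - 5/4)) = -4 + (-18 - 47/4) = -4 - 119/4 = -135/4 ≈ -33.750)
S**3 = (-135/4)**3 = -2460375/64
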